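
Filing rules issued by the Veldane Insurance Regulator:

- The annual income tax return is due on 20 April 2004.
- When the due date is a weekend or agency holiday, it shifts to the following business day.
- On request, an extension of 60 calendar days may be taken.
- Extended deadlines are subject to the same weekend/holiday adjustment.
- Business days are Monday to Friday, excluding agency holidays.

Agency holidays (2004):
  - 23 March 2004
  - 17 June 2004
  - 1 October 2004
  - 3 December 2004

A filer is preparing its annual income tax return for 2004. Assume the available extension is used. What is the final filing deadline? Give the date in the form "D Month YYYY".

The stated deadline is 20 April 2004.
20 April 2004 (Tuesday) is already a business day.
Add the 60 calendar-day extension to 20 April 2004: 19 June 2004.
Because 19 June 2004 is a Saturday, the deadline becomes 21 June 2004 (Monday).
Final deadline: 21 June 2004.

21 June 2004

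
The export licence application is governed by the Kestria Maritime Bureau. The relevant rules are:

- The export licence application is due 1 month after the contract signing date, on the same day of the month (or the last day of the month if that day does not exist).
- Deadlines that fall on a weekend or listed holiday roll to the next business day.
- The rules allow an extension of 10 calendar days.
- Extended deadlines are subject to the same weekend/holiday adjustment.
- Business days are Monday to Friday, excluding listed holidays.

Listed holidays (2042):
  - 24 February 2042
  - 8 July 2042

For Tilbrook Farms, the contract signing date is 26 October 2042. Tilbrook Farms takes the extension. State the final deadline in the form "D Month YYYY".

8 December 2042

Moving 1 month forward from 26 October 2042 on the corresponding day gives 26 November 2042.
Since 26 November 2042 is a Wednesday and not a holiday, the date is unchanged.
With the 10-day extension, 26 November 2042 becomes 6 December 2042.
6 December 2042 is a Saturday, so it moves to the next business day, 8 December 2042 (Monday).
Deadline: 8 December 2042.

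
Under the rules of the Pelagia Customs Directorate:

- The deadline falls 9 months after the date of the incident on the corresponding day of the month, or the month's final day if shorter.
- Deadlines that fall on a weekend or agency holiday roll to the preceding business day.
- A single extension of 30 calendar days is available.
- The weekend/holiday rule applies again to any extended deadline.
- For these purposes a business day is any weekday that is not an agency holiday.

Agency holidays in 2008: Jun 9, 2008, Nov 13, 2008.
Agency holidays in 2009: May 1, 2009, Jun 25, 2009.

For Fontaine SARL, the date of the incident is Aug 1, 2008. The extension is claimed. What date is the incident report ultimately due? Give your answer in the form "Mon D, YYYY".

9 months after Aug 1, 2008, on the same day of the month, is May 1, 2009.
May 1, 2009 is a listed holiday; the preceding business day is Apr 30, 2009 (Thursday).
The 30-calendar-day extension moves the deadline from Apr 30, 2009 to May 30, 2009.
May 30, 2009 is a Saturday, so it moves to the preceding business day, May 29, 2009 (Friday).
Deadline: May 29, 2009.

May 29, 2009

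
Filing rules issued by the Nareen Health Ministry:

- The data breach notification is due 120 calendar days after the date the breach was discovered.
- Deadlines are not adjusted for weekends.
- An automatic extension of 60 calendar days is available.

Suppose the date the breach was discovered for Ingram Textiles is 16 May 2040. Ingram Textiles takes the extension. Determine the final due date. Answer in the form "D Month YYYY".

12 November 2040

Trigger date 16 May 2040 + 120 calendar days = 13 September 2040.
13 September 2040 is a Thursday; no weekend or holiday adjustment applies.
Applying the 60-calendar-day extension: 13 September 2040 + 60 days = 12 November 2040.
12 November 2040 falls on a Monday. The rules make no weekend/holiday allowance, so it remains 12 November 2040.
Final deadline: 12 November 2040.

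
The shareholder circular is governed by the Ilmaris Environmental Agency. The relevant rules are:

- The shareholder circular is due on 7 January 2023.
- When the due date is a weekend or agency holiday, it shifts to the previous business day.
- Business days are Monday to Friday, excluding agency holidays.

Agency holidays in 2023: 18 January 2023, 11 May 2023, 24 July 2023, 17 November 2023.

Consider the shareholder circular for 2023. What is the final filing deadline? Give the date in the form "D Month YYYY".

6 January 2023

Start from the fixed due date, 7 January 2023.
7 January 2023 is a Saturday; the preceding business day is 6 January 2023 (Friday).
Final deadline: 6 January 2023.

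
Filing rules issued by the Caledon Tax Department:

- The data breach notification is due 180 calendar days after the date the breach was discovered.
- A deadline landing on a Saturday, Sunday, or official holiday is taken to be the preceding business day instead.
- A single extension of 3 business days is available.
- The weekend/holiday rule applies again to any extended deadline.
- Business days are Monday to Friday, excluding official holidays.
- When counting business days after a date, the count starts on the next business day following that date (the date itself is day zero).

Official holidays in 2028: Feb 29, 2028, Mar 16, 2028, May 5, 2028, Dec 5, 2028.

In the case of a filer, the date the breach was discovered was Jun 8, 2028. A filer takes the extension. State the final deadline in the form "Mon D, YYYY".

Dec 8, 2028

Trigger date Jun 8, 2028 + 180 calendar days = Dec 5, 2028.
Because Dec 5, 2028 is a listed holiday, the deadline becomes Dec 4, 2028 (Monday).
The 3-business-day extension runs from Dec 4, 2028 to Dec 8, 2028.
Dec 8, 2028 (Friday) is already a business day.
The final due date is Dec 8, 2028.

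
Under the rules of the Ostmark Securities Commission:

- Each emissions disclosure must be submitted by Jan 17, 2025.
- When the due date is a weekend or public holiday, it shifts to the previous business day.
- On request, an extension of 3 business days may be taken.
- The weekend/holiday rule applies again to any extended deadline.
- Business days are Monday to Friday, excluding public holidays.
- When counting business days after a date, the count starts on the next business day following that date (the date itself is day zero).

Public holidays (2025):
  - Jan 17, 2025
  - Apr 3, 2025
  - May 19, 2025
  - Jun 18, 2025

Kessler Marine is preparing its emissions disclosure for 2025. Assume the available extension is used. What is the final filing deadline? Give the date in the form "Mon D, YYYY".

The stated deadline is Jan 17, 2025.
Jan 17, 2025 is a listed holiday; the preceding business day is Jan 16, 2025 (Thursday).
Counting 3 further business days from Jan 16, 2025 reaches Jan 22, 2025.
Since Jan 22, 2025 is a Wednesday and not a holiday, the date is unchanged.
Deadline: Jan 22, 2025.

Jan 22, 2025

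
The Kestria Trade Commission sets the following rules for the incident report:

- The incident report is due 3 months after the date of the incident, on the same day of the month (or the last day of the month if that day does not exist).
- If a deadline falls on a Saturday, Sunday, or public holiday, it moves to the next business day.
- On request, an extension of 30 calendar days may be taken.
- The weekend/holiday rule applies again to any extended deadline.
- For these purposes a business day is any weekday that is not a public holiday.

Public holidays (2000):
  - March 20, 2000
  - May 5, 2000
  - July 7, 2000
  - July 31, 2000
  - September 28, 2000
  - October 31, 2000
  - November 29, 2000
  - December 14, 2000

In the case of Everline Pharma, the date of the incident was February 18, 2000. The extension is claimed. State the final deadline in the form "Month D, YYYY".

June 19, 2000

3 months from February 18, 2000 is May 18, 2000.
May 18, 2000 is a Thursday and not a listed holiday, so it stands.
With the 30-day extension, May 18, 2000 becomes June 17, 2000.
Because June 17, 2000 is a Saturday, the deadline becomes June 19, 2000 (Monday).
So the filing is due June 19, 2000.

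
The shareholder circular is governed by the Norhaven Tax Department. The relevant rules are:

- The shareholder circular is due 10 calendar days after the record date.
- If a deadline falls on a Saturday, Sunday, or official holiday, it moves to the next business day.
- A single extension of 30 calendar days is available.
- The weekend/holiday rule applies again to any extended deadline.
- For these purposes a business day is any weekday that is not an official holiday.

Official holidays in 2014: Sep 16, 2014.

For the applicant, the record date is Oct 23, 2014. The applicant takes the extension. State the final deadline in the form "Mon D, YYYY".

10 calendar days after Oct 23, 2014 is Nov 2, 2014.
Nov 2, 2014 falls on a Sunday. Rolling to the next business day gives Nov 3, 2014, a Monday.
The 30-calendar-day extension moves the deadline from Nov 3, 2014 to Dec 3, 2014.
Dec 3, 2014 falls on a Wednesday, which is a business day, so no adjustment is needed.
Final deadline: Dec 3, 2014.

Dec 3, 2014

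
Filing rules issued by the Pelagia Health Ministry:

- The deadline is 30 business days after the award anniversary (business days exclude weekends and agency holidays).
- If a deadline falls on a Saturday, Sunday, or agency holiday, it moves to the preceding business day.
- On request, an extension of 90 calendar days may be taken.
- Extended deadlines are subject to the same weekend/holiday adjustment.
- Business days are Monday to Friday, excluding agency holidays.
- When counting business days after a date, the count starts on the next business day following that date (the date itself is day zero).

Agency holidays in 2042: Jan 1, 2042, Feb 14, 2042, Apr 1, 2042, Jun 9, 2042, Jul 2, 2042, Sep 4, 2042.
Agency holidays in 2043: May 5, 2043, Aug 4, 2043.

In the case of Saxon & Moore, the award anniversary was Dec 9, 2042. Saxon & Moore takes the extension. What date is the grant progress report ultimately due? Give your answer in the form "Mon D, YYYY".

Counting 30 business days after Dec 9, 2042 (skipping weekends and listed holidays) reaches Jan 20, 2043.
Jan 20, 2043 is a Tuesday and not a listed holiday, so it stands.
Add the 90 calendar-day extension to Jan 20, 2043: Apr 20, 2043.
Apr 20, 2043 (Monday) is already a business day.
Deadline: Apr 20, 2043.

Apr 20, 2043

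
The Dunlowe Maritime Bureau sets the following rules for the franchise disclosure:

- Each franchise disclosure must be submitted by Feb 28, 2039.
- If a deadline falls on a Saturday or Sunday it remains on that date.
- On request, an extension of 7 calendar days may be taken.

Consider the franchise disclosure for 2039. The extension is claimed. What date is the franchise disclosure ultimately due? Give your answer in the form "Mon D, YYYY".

The stated deadline is Feb 28, 2039.
Feb 28, 2039 is a Monday; no weekend or holiday adjustment applies.
Applying the 7-calendar-day extension: Feb 28, 2039 + 7 days = Mar 7, 2039.
No adjustment is made for weekends or holidays, so Mar 7, 2039 stands.
So the filing is due Mar 7, 2039.

Mar 7, 2039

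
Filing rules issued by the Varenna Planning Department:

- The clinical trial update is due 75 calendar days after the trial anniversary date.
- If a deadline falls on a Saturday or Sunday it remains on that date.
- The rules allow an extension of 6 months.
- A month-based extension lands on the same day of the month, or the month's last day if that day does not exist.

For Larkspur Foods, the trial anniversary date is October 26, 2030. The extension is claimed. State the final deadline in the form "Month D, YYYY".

Trigger date October 26, 2030 + 75 calendar days = January 9, 2031.
January 9, 2031 is a Thursday; no weekend or holiday adjustment applies.
Add 6 months to January 9, 2031: July 9, 2031.
July 9, 2031 falls on a Wednesday. The rules make no weekend/holiday allowance, so it remains July 9, 2031.
So the filing is due July 9, 2031.

July 9, 2031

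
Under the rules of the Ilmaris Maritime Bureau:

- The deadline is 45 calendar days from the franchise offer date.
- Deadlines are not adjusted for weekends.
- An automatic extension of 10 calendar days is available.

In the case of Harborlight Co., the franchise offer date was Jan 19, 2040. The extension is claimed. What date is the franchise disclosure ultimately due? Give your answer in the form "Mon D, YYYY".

Adding 45 calendar days to Jan 19, 2040 gives Mar 4, 2040.
Mar 4, 2040 is a Sunday; no weekend or holiday adjustment applies.
With the 10-day extension, Mar 4, 2040 becomes Mar 14, 2040.
Mar 14, 2040 is a Wednesday; no weekend or holiday adjustment applies.
Final deadline: Mar 14, 2040.

Mar 14, 2040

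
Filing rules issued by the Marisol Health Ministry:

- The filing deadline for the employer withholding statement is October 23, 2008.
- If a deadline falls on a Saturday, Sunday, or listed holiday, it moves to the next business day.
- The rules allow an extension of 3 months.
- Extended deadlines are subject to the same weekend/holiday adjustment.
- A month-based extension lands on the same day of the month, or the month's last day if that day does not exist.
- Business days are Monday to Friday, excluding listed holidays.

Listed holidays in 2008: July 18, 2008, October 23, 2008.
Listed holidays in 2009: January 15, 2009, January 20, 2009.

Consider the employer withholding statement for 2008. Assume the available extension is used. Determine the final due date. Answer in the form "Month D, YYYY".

January 26, 2009

The stated deadline is October 23, 2008.
Because October 23, 2008 is a listed holiday, the deadline becomes October 24, 2008 (Friday).
Applying the 3 months extension: 3 months after October 24, 2008 is January 24, 2009.
January 24, 2009 is a Saturday, so it moves to the next business day, January 26, 2009 (Monday).
The final due date is January 26, 2009.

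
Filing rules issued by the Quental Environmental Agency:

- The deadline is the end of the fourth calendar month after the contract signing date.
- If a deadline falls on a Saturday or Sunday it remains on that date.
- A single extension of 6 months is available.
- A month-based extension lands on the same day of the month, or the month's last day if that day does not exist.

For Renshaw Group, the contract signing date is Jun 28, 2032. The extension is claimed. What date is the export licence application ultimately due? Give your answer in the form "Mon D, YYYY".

Apr 30, 2033

4 months after Jun 28, 2032 falls in October 2032; the last day of that month is Oct 31, 2032.
Oct 31, 2032 falls on a Sunday. The rules make no weekend/holiday allowance, so it remains Oct 31, 2032.
Applying the 6 months extension: 6 months after Oct 31, 2032 is Apr 30, 2033 (day 31 does not exist in April, so the month's last day is used).
Apr 30, 2033 falls on a Saturday. The rules make no weekend/holiday allowance, so it remains Apr 30, 2033.
Final deadline: Apr 30, 2033.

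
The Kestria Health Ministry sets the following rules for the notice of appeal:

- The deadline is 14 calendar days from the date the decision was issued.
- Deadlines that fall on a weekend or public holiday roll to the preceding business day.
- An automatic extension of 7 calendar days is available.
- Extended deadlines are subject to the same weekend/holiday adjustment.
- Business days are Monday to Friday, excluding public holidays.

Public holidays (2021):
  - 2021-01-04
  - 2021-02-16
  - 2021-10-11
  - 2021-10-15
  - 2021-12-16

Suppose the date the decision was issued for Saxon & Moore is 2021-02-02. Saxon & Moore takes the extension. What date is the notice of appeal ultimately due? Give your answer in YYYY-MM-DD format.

2021-02-22

From 2021-02-02, 14 calendar days later is 2021-02-16.
2021-02-16 is a listed holiday; the preceding business day is 2021-02-15 (Monday).
With the 7-day extension, 2021-02-15 becomes 2021-02-22.
2021-02-22 is a Monday and not a listed holiday, so it stands.
So the filing is due 2021-02-22.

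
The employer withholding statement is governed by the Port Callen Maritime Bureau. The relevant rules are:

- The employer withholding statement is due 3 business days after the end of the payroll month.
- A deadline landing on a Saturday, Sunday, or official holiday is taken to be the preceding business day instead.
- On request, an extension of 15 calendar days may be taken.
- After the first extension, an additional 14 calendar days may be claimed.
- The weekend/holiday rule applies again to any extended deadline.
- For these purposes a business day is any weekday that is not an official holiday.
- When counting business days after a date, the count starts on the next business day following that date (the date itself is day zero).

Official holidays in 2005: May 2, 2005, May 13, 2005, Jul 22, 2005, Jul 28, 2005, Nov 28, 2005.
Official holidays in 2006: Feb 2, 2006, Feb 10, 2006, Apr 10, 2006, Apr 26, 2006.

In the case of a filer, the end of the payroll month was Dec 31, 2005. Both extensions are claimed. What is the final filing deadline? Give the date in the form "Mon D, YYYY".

Feb 1, 2006

Starting the day after Dec 31, 2005 and counting 3 business days lands on Jan 4, 2006.
Jan 4, 2006 is a Wednesday and not a listed holiday, so it stands.
Add the 15 calendar-day extension to Jan 4, 2006: Jan 19, 2006.
Jan 19, 2006 falls on a Thursday, which is a business day, so no adjustment is needed.
With the 14-day extension, Jan 19, 2006 becomes Feb 2, 2006.
Feb 2, 2006 falls on a listed holiday. Rolling to the preceding business day gives Feb 1, 2006, a Wednesday.
So the filing is due Feb 1, 2006.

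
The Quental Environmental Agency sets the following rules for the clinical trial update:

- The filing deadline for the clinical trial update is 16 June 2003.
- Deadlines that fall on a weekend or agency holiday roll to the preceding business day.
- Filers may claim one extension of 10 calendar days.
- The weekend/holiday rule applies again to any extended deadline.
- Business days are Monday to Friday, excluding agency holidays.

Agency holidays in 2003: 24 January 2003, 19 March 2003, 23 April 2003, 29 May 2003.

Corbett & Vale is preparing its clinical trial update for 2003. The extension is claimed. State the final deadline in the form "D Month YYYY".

26 June 2003

Start from the fixed due date, 16 June 2003.
16 June 2003 is a Monday and not a listed holiday, so it stands.
With the 10-day extension, 16 June 2003 becomes 26 June 2003.
Since 26 June 2003 is a Thursday and not a holiday, the date is unchanged.
So the filing is due 26 June 2003.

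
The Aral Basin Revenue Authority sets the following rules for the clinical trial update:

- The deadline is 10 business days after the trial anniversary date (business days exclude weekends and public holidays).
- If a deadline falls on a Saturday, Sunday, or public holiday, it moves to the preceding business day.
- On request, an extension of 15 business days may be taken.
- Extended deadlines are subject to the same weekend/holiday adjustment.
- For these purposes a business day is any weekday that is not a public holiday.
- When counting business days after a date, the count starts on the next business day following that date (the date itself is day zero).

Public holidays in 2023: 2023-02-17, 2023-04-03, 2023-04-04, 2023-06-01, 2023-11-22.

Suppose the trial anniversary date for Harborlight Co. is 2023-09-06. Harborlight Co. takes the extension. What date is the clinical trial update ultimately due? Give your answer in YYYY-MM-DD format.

Counting 10 business days after 2023-09-06 (skipping weekends and listed holidays) reaches 2023-09-20.
2023-09-20 (Wednesday) is already a business day.
Applying the 15-business-day extension: 15 business days after 2023-09-20 is 2023-10-11.
Since 2023-10-11 is a Wednesday and not a holiday, the date is unchanged.
Deadline: 2023-10-11.

2023-10-11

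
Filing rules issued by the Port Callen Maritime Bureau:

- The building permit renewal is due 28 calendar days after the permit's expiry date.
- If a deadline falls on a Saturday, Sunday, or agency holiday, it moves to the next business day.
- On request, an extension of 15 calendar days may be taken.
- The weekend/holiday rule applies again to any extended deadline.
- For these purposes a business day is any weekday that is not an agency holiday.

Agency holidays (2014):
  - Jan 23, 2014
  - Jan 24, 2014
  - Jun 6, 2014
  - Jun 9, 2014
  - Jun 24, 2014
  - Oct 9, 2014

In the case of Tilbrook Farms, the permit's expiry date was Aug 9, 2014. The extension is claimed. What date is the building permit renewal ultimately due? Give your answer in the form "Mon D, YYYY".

Sep 23, 2014

Adding 28 calendar days to Aug 9, 2014 gives Sep 6, 2014.
Sep 6, 2014 is a Saturday; the next business day is Sep 8, 2014 (Monday).
The 15-calendar-day extension moves the deadline from Sep 8, 2014 to Sep 23, 2014.
Sep 23, 2014 is a Tuesday and not a listed holiday, so it stands.
The final due date is Sep 23, 2014.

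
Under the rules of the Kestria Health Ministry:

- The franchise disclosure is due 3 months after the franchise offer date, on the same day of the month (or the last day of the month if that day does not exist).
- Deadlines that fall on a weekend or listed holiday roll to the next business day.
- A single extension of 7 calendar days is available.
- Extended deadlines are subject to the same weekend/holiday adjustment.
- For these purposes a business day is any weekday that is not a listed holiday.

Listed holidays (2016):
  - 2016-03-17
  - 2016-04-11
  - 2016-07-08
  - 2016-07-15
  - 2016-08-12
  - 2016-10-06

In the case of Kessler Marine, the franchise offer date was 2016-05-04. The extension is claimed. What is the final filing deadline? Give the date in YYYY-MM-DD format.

3 months from 2016-05-04 is 2016-08-04.
2016-08-04 is a Thursday and not a listed holiday, so it stands.
Add the 7 calendar-day extension to 2016-08-04: 2016-08-11.
2016-08-11 falls on a Thursday, which is a business day, so no adjustment is needed.
Deadline: 2016-08-11.

2016-08-11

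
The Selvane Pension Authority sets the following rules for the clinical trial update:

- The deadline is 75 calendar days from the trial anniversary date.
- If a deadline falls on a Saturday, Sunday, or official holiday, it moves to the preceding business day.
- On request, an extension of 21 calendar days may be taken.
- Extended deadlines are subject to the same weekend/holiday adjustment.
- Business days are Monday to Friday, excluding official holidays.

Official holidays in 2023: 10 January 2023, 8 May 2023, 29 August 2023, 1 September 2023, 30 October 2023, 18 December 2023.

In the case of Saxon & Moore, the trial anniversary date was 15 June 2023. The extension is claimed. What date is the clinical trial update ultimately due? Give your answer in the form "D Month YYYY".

From 15 June 2023, 75 calendar days later is 29 August 2023.
29 August 2023 is a listed holiday, so it moves to the preceding business day, 28 August 2023 (Monday).
The 21-calendar-day extension moves the deadline from 28 August 2023 to 18 September 2023.
18 September 2023 is a Monday and not a listed holiday, so it stands.
So the filing is due 18 September 2023.

18 September 2023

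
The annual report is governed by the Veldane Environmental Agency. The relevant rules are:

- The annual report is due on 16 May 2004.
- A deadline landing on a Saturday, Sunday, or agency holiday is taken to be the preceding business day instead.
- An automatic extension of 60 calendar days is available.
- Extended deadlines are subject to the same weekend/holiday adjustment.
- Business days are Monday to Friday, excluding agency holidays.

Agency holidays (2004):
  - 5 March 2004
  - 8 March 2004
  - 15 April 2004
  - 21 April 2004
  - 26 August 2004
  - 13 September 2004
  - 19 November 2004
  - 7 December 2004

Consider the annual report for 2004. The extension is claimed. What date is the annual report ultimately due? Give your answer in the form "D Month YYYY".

The stated deadline is 16 May 2004.
16 May 2004 is a Sunday; the preceding business day is 14 May 2004 (Friday).
The 60-calendar-day extension moves the deadline from 14 May 2004 to 13 July 2004.
13 July 2004 falls on a Tuesday, which is a business day, so no adjustment is needed.
Deadline: 13 July 2004.

13 July 2004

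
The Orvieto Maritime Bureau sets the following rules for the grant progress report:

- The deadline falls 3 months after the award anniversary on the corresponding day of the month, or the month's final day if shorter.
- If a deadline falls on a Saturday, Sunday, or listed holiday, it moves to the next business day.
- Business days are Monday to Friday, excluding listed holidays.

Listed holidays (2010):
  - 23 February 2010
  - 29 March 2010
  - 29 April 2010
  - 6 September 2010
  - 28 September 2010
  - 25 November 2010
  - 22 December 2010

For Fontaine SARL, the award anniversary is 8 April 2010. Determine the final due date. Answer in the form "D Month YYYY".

8 July 2010

Moving 3 months forward from 8 April 2010 on the corresponding day gives 8 July 2010.
8 July 2010 is a Thursday and not a listed holiday, so it stands.
The final due date is 8 July 2010.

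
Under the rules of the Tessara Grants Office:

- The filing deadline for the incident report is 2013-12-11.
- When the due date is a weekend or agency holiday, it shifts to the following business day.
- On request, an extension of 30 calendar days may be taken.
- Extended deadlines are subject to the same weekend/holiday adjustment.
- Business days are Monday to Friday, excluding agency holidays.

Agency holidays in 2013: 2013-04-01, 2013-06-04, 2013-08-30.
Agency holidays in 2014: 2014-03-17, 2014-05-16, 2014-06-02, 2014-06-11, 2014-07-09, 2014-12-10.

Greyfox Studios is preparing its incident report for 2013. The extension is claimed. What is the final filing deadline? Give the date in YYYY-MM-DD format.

2014-01-10

The statutory due date is 2013-12-11.
2013-12-11 falls on a Wednesday, which is a business day, so no adjustment is needed.
With the 30-day extension, 2013-12-11 becomes 2014-01-10.
2014-01-10 (Friday) is already a business day.
The final due date is 2014-01-10.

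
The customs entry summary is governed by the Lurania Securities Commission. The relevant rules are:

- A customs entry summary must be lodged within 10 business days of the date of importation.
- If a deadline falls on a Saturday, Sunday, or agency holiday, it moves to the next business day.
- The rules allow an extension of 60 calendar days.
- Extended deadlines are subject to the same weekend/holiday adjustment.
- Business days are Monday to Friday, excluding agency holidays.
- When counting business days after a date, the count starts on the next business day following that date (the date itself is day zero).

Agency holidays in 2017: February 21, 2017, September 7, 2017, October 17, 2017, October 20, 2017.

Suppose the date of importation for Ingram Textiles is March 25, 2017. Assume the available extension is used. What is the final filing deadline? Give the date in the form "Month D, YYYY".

June 6, 2017

Counting 10 business days after March 25, 2017 (skipping weekends and listed holidays) reaches April 7, 2017.
April 7, 2017 is a Friday and not a listed holiday, so it stands.
With the 60-day extension, April 7, 2017 becomes June 6, 2017.
Since June 6, 2017 is a Tuesday and not a holiday, the date is unchanged.
So the filing is due June 6, 2017.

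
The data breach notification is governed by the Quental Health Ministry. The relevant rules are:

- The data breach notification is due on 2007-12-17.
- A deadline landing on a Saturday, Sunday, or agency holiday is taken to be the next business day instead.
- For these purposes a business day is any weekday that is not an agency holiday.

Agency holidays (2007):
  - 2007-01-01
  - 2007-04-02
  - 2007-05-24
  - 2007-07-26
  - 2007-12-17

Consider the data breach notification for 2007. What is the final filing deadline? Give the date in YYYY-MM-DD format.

2007-12-18

The stated deadline is 2007-12-17.
2007-12-17 is a listed holiday; the next business day is 2007-12-18 (Tuesday).
The final due date is 2007-12-18.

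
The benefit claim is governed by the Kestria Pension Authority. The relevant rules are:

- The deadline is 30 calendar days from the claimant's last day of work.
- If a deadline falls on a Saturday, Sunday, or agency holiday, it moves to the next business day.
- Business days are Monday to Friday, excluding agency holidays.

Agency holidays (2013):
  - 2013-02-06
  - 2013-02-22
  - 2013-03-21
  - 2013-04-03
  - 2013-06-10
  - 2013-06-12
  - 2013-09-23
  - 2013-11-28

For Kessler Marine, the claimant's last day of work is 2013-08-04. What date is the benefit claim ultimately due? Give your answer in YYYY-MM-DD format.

2013-09-03

Adding 30 calendar days to 2013-08-04 gives 2013-09-03.
2013-09-03 (Tuesday) is already a business day.
So the filing is due 2013-09-03.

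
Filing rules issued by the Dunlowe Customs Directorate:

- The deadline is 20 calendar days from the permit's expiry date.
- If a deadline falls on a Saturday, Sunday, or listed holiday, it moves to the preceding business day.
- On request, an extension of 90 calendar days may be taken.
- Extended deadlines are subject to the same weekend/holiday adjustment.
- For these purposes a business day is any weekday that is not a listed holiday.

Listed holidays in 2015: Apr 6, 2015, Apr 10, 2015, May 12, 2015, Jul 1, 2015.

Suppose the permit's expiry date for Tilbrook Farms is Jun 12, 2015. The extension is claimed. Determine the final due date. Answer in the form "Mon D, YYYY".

Sep 30, 2015

From Jun 12, 2015, 20 calendar days later is Jul 2, 2015.
Jul 2, 2015 falls on a Thursday, which is a business day, so no adjustment is needed.
Add the 90 calendar-day extension to Jul 2, 2015: Sep 30, 2015.
Sep 30, 2015 (Wednesday) is already a business day.
The final due date is Sep 30, 2015.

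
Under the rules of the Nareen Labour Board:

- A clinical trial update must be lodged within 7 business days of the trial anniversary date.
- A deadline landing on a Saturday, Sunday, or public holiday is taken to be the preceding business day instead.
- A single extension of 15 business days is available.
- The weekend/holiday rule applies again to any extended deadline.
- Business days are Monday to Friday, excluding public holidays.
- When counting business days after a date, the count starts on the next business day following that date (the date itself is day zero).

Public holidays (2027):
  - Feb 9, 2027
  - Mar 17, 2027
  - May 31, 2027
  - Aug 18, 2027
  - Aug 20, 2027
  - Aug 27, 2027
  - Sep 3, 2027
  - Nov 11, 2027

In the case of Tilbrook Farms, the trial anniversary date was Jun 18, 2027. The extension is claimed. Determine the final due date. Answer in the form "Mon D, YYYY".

Jul 20, 2027

Starting the day after Jun 18, 2027 and counting 7 business days lands on Jun 29, 2027.
Jun 29, 2027 (Tuesday) is already a business day.
Counting 15 further business days from Jun 29, 2027 reaches Jul 20, 2027.
Since Jul 20, 2027 is a Tuesday and not a holiday, the date is unchanged.
Deadline: Jul 20, 2027.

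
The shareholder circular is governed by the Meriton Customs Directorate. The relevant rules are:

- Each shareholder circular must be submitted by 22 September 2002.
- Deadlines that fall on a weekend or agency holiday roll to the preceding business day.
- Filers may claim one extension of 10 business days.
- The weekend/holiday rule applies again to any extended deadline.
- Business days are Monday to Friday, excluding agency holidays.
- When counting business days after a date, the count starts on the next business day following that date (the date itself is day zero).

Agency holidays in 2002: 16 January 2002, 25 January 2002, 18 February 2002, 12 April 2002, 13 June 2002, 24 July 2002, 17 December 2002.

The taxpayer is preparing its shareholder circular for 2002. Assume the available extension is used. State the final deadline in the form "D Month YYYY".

The stated deadline is 22 September 2002.
Because 22 September 2002 is a Sunday, the deadline becomes 20 September 2002 (Friday).
Counting 10 further business days from 20 September 2002 reaches 4 October 2002.
Since 4 October 2002 is a Friday and not a holiday, the date is unchanged.
Final deadline: 4 October 2002.

4 October 2002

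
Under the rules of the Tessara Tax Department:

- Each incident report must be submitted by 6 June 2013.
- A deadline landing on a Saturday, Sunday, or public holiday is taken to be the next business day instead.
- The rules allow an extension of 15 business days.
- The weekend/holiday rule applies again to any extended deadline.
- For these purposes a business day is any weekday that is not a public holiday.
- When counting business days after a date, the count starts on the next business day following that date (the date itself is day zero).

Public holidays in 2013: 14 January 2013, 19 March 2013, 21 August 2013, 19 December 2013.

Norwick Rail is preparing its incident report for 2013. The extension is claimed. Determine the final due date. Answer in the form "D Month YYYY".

27 June 2013

The stated deadline is 6 June 2013.
Since 6 June 2013 is a Thursday and not a holiday, the date is unchanged.
Counting 15 further business days from 6 June 2013 reaches 27 June 2013.
Since 27 June 2013 is a Thursday and not a holiday, the date is unchanged.
The final due date is 27 June 2013.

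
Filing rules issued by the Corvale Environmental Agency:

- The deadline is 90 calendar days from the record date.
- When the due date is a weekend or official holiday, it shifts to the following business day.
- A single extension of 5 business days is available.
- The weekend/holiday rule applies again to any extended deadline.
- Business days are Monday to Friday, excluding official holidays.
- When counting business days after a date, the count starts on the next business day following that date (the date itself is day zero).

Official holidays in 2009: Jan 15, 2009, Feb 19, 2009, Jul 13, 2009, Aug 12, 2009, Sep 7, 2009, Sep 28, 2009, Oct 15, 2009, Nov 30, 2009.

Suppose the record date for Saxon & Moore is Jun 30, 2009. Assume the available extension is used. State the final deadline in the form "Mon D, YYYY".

Oct 6, 2009

Adding 90 calendar days to Jun 30, 2009 gives Sep 28, 2009.
Sep 28, 2009 is a listed holiday, so it moves to the next business day, Sep 29, 2009 (Tuesday).
The 5-business-day extension runs from Sep 29, 2009 to Oct 6, 2009.
Oct 6, 2009 falls on a Tuesday, which is a business day, so no adjustment is needed.
The final due date is Oct 6, 2009.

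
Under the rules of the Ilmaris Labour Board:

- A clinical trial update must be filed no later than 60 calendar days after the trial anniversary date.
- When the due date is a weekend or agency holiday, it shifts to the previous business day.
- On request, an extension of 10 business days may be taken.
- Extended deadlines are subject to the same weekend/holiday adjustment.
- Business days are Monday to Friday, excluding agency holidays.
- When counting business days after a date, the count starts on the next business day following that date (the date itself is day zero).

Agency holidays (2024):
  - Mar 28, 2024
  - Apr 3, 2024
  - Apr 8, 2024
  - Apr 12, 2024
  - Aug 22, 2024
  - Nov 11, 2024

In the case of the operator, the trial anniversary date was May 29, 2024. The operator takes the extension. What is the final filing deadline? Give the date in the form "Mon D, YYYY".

From May 29, 2024, 60 calendar days later is Jul 28, 2024.
Because Jul 28, 2024 is a Sunday, the deadline becomes Jul 26, 2024 (Friday).
The 10-business-day extension runs from Jul 26, 2024 to Aug 9, 2024.
Since Aug 9, 2024 is a Friday and not a holiday, the date is unchanged.
Final deadline: Aug 9, 2024.

Aug 9, 2024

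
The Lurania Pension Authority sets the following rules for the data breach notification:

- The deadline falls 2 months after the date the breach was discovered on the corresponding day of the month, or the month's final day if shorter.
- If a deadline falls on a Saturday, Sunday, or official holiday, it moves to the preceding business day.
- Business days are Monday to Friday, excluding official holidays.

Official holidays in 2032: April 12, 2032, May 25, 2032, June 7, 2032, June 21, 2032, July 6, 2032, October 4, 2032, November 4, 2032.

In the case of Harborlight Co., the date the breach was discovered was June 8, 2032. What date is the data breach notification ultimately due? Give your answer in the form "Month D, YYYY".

Moving 2 months forward from June 8, 2032 on the corresponding day gives August 8, 2032.
August 8, 2032 is a Sunday; the preceding business day is August 6, 2032 (Friday).
Deadline: August 6, 2032.

August 6, 2032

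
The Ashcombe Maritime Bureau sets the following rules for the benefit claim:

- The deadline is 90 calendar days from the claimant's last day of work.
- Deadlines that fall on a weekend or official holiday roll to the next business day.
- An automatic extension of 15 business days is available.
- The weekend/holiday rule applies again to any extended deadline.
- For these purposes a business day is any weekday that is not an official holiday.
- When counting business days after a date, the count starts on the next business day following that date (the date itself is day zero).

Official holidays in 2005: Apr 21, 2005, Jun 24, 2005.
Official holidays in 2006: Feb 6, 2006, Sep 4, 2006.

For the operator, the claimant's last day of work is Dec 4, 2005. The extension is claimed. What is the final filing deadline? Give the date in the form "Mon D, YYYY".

Trigger date Dec 4, 2005 + 90 calendar days = Mar 4, 2006.
Because Mar 4, 2006 is a Saturday, the deadline becomes Mar 6, 2006 (Monday).
Applying the 15-business-day extension: 15 business days after Mar 6, 2006 is Mar 27, 2006.
Mar 27, 2006 is a Monday and not a listed holiday, so it stands.
So the filing is due Mar 27, 2006.

Mar 27, 2006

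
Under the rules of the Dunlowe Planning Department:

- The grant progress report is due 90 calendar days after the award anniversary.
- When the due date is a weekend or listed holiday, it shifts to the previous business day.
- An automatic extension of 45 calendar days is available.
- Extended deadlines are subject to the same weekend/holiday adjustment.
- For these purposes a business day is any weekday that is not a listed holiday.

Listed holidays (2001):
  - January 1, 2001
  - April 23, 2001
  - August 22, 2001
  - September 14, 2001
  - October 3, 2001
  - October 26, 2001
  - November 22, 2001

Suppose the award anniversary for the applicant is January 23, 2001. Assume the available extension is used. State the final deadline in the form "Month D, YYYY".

June 4, 2001

From January 23, 2001, 90 calendar days later is April 23, 2001.
April 23, 2001 falls on a listed holiday. Rolling to the preceding business day gives April 20, 2001, a Friday.
Applying the 45-calendar-day extension: April 20, 2001 + 45 days = June 4, 2001.
June 4, 2001 (Monday) is already a business day.
So the filing is due June 4, 2001.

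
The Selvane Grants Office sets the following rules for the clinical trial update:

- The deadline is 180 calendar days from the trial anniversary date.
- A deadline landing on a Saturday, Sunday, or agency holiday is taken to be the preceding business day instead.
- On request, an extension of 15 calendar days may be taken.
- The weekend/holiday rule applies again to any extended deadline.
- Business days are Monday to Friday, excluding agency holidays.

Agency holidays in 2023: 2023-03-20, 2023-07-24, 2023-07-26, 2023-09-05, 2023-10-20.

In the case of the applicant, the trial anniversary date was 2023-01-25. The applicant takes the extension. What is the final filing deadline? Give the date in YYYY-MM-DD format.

2023-08-04

Trigger date 2023-01-25 + 180 calendar days = 2023-07-24.
2023-07-24 is a listed holiday; the preceding business day is 2023-07-21 (Friday).
Add the 15 calendar-day extension to 2023-07-21: 2023-08-05.
2023-08-05 falls on a Saturday. Rolling to the preceding business day gives 2023-08-04, a Friday.
So the filing is due 2023-08-04.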